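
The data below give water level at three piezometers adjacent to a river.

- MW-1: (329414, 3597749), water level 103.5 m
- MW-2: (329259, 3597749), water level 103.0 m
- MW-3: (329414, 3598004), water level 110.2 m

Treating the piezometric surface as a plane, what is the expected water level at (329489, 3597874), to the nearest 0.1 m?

107.0 m

∂h/∂x = (103.0 − 103.5) / (329259 − 329414) = +0.003226
∂h/∂y = (110.2 − 103.5) / (3598004 − 3597749) = +0.02627
h(329489, 3597874) = 103.5 + (+0.003226)·(75) + (+0.02627)·(125) = 103.5 +0.242 +3.284 = 107.026 m.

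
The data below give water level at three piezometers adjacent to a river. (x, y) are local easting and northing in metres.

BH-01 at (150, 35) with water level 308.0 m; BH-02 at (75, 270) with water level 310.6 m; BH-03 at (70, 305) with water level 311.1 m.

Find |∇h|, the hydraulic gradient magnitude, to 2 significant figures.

With h = a·x + b·y + c and BH-01 as origin, the differences give:
  (-75)·a + 235·b = +2.6
  (-80)·a + 270·b = +3.1
Eliminate b (×270 and ×235, subtract): -1450·a = -26.50 → a = ∂h/∂x = +0.01828
Back-substitute: b = ∂h/∂y = +0.01690.
|∇h| = √(0.01828² + 0.01690²) = 0.0249

0.025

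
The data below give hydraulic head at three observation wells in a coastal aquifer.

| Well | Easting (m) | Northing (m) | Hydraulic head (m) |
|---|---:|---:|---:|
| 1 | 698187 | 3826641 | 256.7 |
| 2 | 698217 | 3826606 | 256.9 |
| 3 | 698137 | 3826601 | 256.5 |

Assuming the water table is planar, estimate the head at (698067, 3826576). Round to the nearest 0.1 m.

With h = a·x + b·y + c and 1 as origin, the differences give:
  30·a + (-35)·b = +0.2
  (-50)·a + (-40)·b = -0.2
Eliminate b (×(-40) and ×(-35), subtract): -2950·a = -15.00 → a = ∂h/∂x = +0.005085
Back-substitute: b = ∂h/∂y = -0.001356.
h(698067, 3826576) = 256.7 + (+0.005085)·(-120) + (-0.001356)·(-65) = 256.7 -0.610 +0.088 = 256.178 m.

256.2 m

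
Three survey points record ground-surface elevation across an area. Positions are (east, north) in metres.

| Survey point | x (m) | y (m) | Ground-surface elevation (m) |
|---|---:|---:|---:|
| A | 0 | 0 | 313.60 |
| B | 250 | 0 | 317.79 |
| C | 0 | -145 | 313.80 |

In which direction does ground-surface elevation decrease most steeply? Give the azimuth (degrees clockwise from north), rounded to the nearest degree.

∂z/∂x = (317.79 − 313.60) / (250 − 0) = +0.01676
∂z/∂y = (313.80 − 313.60) / (-145 − 0) = -0.001379
Steepest decrease is along −∇f: components (-0.01676 E, +0.001379 N).
Azimuth = atan2(-0.01676, +0.001379) = 274.7° ≈ 275°.

275°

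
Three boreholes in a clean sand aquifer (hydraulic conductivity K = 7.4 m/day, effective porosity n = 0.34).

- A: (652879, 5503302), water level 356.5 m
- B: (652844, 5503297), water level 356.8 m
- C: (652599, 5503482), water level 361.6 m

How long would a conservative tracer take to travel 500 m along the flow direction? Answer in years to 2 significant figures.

With h = a·x + b·y + c and A as origin, the differences give:
  (-35)·a + (-5)·b = +0.3
  (-280)·a + 180·b = +5.1
Eliminate b (×180 and ×(-5), subtract): -7700·a = 79.50 → a = ∂h/∂x = -0.01032
Back-substitute: b = ∂h/∂y = +0.01227.
|∇h| = √(-0.01032² + 0.01227²) = 0.01603
Seepage velocity v = K·i/n = 7.4 × 0.01603 / 0.34 = 0.3489 m/day.
t = 500 / 0.3489 = 1433 days = 3.92 years.

3.9 years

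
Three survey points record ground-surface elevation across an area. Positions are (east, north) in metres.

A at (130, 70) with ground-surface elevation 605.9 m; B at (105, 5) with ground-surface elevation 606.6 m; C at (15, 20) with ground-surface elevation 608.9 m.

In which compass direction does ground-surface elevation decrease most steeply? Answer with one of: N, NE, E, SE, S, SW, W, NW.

Differences from A: to B (Δx, Δy, Δh) = (-25, -65, +0.7); to C = (-115, -50, +3.0).
Solve a·Δx + b·Δy = Δz: det = (-25)·(-50) − (-115)·(-65) = -6225.
∂z/∂x = [(+0.7)·(-50) − (+3.0)·(-65)] / -6225 = -0.02570
∂z/∂y = [(-25)·(+3.0) − (-115)·(+0.7)] / -6225 = -0.0008835
Steepest decrease is along −∇f = (+0.02570 E, +0.0008835 N) → east.

E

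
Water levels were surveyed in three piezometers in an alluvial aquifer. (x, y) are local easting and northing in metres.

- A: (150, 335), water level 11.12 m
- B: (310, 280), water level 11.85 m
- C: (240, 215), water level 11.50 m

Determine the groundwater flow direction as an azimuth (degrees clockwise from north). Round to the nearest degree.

Differences from A: to B (Δx, Δy, Δh) = (160, -55, +0.73); to C = (90, -120, +0.38).
Solve a·Δx + b·Δy = Δh: det = 160·(-120) − 90·(-55) = -14250.
∂h/∂x = [(+0.73)·(-120) − (+0.38)·(-55)] / -14250 = +0.004681
∂h/∂y = [160·(+0.38) − 90·(+0.73)] / -14250 = +0.0003439
Flow direction (−∇h) has components (-0.004681 E, -0.0003439 N).
Azimuth = atan2(E, N) = atan2(-0.004681, -0.0003439) = 265.8° ≈ 266°.

266°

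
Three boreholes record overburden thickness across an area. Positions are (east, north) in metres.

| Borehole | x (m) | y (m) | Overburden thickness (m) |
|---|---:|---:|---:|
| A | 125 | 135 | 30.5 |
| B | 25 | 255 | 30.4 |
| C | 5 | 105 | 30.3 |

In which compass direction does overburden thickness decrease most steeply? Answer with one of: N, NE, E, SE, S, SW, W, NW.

Three-point gradient (reference A): Δ to B = (-100, 120, -0.1), Δ to C = (-120, -30, -0.2).
∂d/∂x = +0.001552, ∂d/∂y = +0.0004598 (det = 17400).
Steepest decrease is along −∇f = (-0.001552 E, -0.0004598 N) → west.

W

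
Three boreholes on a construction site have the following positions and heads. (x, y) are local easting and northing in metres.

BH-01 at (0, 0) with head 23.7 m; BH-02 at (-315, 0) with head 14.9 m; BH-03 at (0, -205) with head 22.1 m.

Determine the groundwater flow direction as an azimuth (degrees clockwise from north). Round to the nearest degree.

254°

∂h/∂x = (14.9 − 23.7) / (-315 − 0) = +0.02794
∂h/∂y = (22.1 − 23.7) / (-205 − 0) = +0.007805
Flow direction (−∇h) has components (-0.02794 E, -0.007805 N).
Azimuth = atan2(E, N) = atan2(-0.02794, -0.007805) = 254.4° ≈ 254°.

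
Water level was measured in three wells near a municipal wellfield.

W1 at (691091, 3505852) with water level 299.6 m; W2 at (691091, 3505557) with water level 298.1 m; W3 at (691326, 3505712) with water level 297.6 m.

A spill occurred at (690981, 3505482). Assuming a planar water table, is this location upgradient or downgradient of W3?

Three-point gradient (reference W1): Δ to W2 = (0, -295, -1.5), Δ to W3 = (235, -140, -2.0).
∂h/∂x = -0.005481, ∂h/∂y = +0.005085 (det = 69325).
Head at (690981, 3505482) = 299.6 + (-0.005481)·(-110) + (+0.005085)·(-370) = 298.32 m.
That is higher than the 297.6 m at W3, so the point is upgradient.

upgradient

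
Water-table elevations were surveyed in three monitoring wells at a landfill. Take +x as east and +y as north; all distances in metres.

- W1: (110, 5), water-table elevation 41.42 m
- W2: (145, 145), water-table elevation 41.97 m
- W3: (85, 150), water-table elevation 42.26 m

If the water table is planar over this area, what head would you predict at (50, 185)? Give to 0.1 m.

42.6 m

Differences from W1: to W2 (Δx, Δy, Δh) = (35, 140, +0.55); to W3 = (-25, 145, +0.84).
Determinant of the coordinate differences = 35·145 − (-25)·140 = 8575.
∂h/∂x = [(+0.55)·145 − (+0.84)·140] / 8575 = -0.004414
∂h/∂y = [35·(+0.84) − (-25)·(+0.55)] / 8575 = +0.005032
h(50, 185) = 41.42 + (-0.004414)·(-60) + (+0.005032)·(180) = 41.42 +0.265 +0.906 = 42.591 m.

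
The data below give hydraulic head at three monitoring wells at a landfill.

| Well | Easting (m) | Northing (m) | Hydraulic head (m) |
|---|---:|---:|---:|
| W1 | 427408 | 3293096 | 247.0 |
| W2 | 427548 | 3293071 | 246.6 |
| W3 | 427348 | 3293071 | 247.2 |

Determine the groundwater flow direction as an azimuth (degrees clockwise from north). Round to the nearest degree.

With h = a·x + b·y + c and W1 as origin, the differences give:
  140·a + (-25)·b = -0.4
  (-60)·a + (-25)·b = +0.2
Eliminate b (×(-25) and ×(-25), subtract): -5000·a = 15.00 → a = ∂h/∂x = -0.003000
Back-substitute: b = ∂h/∂y = -0.0008000.
Flow direction (−∇h) has components (+0.003000 E, +0.0008000 N).
Azimuth = atan2(E, N) = atan2(+0.003000, +0.0008000) = 75.1° ≈ 075°.

075°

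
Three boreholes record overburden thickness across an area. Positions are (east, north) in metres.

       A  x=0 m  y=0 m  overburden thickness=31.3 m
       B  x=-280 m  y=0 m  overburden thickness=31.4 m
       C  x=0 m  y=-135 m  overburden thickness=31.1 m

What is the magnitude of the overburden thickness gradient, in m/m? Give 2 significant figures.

0.0015 m/m

∂d/∂x = (31.4 − 31.3) / (-280 − 0) = -0.0003571
∂d/∂y = (31.1 − 31.3) / (-135 − 0) = +0.001481
|∇f| = √(-0.0003571² + 0.001481²) = 0.001523 m/m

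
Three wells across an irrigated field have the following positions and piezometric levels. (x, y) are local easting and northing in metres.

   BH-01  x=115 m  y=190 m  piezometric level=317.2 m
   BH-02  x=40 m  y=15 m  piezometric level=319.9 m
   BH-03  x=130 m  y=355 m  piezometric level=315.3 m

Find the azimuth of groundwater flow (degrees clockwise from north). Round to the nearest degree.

048°

Taking BH-01 as reference: BH-02−BH-01 = (-75, -175, +2.7); BH-03−BH-01 = (15, 165, -1.9).
Determinant of the coordinate differences = (-75)·165 − 15·(-175) = -9750.
∂h/∂x = [(+2.7)·165 − (-1.9)·(-175)] / -9750 = -0.01159
∂h/∂y = [(-75)·(-1.9) − 15·(+2.7)] / -9750 = -0.01046
Flow direction (−∇h) has components (+0.01159 E, +0.01046 N).
Azimuth = atan2(E, N) = atan2(+0.01159, +0.01046) = 47.9° ≈ 048°.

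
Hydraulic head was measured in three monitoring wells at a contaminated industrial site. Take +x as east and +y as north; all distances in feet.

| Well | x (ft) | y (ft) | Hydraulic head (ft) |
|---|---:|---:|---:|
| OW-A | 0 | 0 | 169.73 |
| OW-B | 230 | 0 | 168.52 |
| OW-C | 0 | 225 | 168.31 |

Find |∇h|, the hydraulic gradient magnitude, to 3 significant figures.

∂h/∂x = (168.52 − 169.73) / (230 − 0) = -0.005261
∂h/∂y = (168.31 − 169.73) / (225 − 0) = -0.006311
|∇h| = √(-0.005261² + -0.006311²) = 0.008216

0.00822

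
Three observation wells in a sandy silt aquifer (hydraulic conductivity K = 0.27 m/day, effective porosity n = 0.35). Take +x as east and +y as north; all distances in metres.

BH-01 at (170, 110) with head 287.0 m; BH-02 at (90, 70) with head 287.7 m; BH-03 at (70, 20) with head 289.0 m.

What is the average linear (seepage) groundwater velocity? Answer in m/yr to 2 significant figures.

With h = a·x + b·y + c and BH-01 as origin, the differences give:
  (-80)·a + (-40)·b = +0.7
  (-100)·a + (-90)·b = +2.0
Eliminate b (×(-90) and ×(-40), subtract): 3200·a = 17.00 → a = ∂h/∂x = +0.005313
Back-substitute: b = ∂h/∂y = -0.02813.
|∇h| = √(0.005313² + -0.02813²) = 0.02863
Seepage velocity v = K·i/n = 0.27 × 0.02863 / 0.35 = 0.02209 m/day = 8.068 m/yr.

8.1 m/yr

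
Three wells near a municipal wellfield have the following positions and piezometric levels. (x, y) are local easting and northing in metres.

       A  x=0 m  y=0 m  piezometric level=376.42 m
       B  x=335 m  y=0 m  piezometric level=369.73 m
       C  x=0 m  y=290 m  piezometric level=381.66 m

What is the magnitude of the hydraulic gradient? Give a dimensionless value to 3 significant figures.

0.0269

∂h/∂x = (369.73 − 376.42) / (335 − 0) = -0.01997
∂h/∂y = (381.66 − 376.42) / (290 − 0) = +0.01807
|∇h| = √(-0.01997² + 0.01807²) = 0.02693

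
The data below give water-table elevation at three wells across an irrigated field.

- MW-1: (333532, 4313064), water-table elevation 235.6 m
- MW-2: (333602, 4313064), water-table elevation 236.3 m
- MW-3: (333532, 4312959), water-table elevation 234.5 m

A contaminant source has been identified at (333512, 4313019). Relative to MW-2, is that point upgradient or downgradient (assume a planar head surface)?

∂h/∂x = (236.3 − 235.6) / (333602 − 333532) = +0.01000
∂h/∂y = (234.5 − 235.6) / (4312959 − 4313064) = +0.01048
Head at (333512, 4313019) = 235.6 + (+0.01000)·(-20) + (+0.01048)·(-45) = 234.93 m.
That is lower than the 236.3 m at MW-2, so the point is downgradient.

downgradient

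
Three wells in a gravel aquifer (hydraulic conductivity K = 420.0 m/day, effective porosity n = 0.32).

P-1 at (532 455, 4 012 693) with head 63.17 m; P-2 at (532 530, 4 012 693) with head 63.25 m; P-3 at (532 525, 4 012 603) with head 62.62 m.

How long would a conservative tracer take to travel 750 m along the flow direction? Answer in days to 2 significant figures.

81 days

Three-point gradient (reference P-1): Δ to P-2 = (75, 0, +0.08), Δ to P-3 = (70, -90, -0.55).
∂h/∂x = +0.001067, ∂h/∂y = +0.006941 (det = -6750).
|∇h| = √(0.001067² + 0.006941²) = 0.007023
Seepage velocity v = K·i/n = 420.0 × 0.007023 / 0.32 = 9.218 m/day.
t = 750 / 9.218 = 81.36 days.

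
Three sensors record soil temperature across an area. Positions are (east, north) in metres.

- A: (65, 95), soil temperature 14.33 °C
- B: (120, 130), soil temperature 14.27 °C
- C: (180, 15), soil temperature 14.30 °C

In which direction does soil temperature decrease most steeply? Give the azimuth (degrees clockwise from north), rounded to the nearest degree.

Differences from A: to B (Δx, Δy, Δh) = (55, 35, -0.06); to C = (115, -80, -0.03).
Determinant of the coordinate differences = 55·(-80) − 115·35 = -8425.
∂T/∂x = [(-0.06)·(-80) − (-0.03)·35] / -8425 = -0.0006944
∂T/∂y = [55·(-0.03) − 115·(-0.06)] / -8425 = -0.0006231
Steepest decrease is along −∇f: components (+0.0006944 E, +0.0006231 N).
Azimuth = atan2(+0.0006944, +0.0006231) = 48.1° ≈ 048°.

048°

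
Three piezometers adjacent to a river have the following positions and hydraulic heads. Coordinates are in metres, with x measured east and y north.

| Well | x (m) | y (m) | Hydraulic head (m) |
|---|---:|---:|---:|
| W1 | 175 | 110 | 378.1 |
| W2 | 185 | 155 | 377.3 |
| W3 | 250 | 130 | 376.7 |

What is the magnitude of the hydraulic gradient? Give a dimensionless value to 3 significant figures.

Taking W1 as reference: W2−W1 = (10, 45, -0.8); W3−W1 = (75, 20, -1.4).
Determinant of the coordinate differences = 10·20 − 75·45 = -3175.
∂h/∂x = [(-0.8)·20 − (-1.4)·45] / -3175 = -0.01480
∂h/∂y = [10·(-1.4) − 75·(-0.8)] / -3175 = -0.01449
|∇h| = √(-0.01480² + -0.01449²) = 0.02071

0.0207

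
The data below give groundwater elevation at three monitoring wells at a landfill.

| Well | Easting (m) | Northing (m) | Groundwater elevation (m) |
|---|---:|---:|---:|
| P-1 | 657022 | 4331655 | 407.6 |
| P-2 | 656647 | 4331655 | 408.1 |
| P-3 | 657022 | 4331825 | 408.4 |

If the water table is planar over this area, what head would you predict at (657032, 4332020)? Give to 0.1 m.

409.3 m

∂h/∂x = (408.1 − 407.6) / (656647 − 657022) = -0.001333
∂h/∂y = (408.4 − 407.6) / (4331825 − 4331655) = +0.004706
h(657032, 4332020) = 407.6 + (-0.001333)·(10) + (+0.004706)·(365) = 407.6 -0.013 +1.718 = 409.304 m.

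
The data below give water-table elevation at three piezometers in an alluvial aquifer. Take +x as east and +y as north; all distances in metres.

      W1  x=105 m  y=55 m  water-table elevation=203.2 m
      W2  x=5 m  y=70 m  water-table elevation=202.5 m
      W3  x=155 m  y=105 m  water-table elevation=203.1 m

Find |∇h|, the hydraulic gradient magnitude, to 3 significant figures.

Differences from W1: to W2 (Δx, Δy, Δh) = (-100, 15, -0.7); to W3 = (50, 50, -0.1).
Solve a·Δx + b·Δy = Δh: det = (-100)·50 − 50·15 = -5750.
∂h/∂x = [(-0.7)·50 − (-0.1)·15] / -5750 = +0.005826
∂h/∂y = [(-100)·(-0.1) − 50·(-0.7)] / -5750 = -0.007826
|∇h| = √(0.005826² + -0.007826²) = 0.009756

0.00976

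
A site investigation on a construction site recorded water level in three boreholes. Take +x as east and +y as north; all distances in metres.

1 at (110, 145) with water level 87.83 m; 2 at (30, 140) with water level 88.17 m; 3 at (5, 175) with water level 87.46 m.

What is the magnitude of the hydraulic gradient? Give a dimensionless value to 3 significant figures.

0.0225

Differences from 1: to 2 (Δx, Δy, Δh) = (-80, -5, +0.34); to 3 = (-105, 30, -0.37).
Solve a·Δx + b·Δy = Δh: det = (-80)·30 − (-105)·(-5) = -2925.
∂h/∂x = [(+0.34)·30 − (-0.37)·(-5)] / -2925 = -0.002855
∂h/∂y = [(-80)·(-0.37) − (-105)·(+0.34)] / -2925 = -0.02232
|∇h| = √(-0.002855² + -0.02232²) = 0.0225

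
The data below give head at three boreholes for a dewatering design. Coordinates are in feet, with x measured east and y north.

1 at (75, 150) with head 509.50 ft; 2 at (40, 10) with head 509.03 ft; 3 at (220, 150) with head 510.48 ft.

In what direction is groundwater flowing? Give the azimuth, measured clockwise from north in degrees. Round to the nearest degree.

256°

Taking 1 as reference: 2−1 = (-35, -140, -0.47); 3−1 = (145, 0, +0.98).
Solve a·Δx + b·Δy = Δh: det = (-35)·0 − 145·(-140) = 20300.
∂h/∂x = [(-0.47)·0 − (+0.98)·(-140)] / 20300 = +0.006759
∂h/∂y = [(-35)·(+0.98) − 145·(-0.47)] / 20300 = +0.001667
Flow direction (−∇h) has components (-0.006759 E, -0.001667 N).
Azimuth = atan2(E, N) = atan2(-0.006759, -0.001667) = 256.1° ≈ 256°.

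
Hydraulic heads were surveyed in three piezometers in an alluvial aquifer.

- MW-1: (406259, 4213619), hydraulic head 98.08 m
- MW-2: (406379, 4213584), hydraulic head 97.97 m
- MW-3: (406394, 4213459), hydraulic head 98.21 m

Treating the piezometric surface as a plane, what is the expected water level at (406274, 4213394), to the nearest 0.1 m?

98.5 m

Differences from MW-1: to MW-2 (Δx, Δy, Δh) = (120, -35, -0.11); to MW-3 = (135, -160, +0.13).
Solve a·Δx + b·Δy = Δh: det = 120·(-160) − 135·(-35) = -14475.
∂h/∂x = [(-0.11)·(-160) − (+0.13)·(-35)] / -14475 = -0.001530
∂h/∂y = [120·(+0.13) − 135·(-0.11)] / -14475 = -0.002104
h(406274, 4213394) = 98.08 + (-0.001530)·(15) + (-0.002104)·(-225) = 98.08 -0.023 +0.473 = 98.530 m.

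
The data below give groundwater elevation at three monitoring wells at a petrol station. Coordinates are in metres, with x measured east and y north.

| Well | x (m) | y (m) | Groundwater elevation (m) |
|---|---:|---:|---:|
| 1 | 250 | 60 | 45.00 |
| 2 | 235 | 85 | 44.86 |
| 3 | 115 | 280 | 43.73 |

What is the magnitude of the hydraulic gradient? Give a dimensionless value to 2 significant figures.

Differences from 1: to 2 (Δx, Δy, Δh) = (-15, 25, -0.14); to 3 = (-135, 220, -1.27).
Solve a·Δx + b·Δy = Δh: det = (-15)·220 − (-135)·25 = 75.
∂h/∂x = [(-0.14)·220 − (-1.27)·25] / 75 = +0.01267
∂h/∂y = [(-15)·(-1.27) − (-135)·(-0.14)] / 75 = +0.002000
|∇h| = √(0.01267² + 0.002000²) = 0.01283

0.013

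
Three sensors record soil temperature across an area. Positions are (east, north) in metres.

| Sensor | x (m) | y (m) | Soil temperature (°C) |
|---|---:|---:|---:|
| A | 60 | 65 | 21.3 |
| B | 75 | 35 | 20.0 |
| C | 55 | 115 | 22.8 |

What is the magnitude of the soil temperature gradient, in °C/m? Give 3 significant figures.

Differences from A: to B (Δx, Δy, Δh) = (15, -30, -1.3); to C = (-5, 50, +1.5).
Determinant of the coordinate differences = 15·50 − (-5)·(-30) = 600.
∂T/∂x = [(-1.3)·50 − (+1.5)·(-30)] / 600 = -0.03333
∂T/∂y = [15·(+1.5) − (-5)·(-1.3)] / 600 = +0.02667
|∇f| = √(-0.03333² + 0.02667²) = 0.04269 °C/m

0.0427 °C/m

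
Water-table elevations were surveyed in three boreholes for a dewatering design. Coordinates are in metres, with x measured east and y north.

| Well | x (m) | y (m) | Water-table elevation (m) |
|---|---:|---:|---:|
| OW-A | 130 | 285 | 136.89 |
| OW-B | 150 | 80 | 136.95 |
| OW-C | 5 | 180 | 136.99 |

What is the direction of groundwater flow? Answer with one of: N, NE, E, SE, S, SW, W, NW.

With h = a·x + b·y + c and OW-A as origin, the differences give:
  20·a + (-205)·b = +0.06
  (-125)·a + (-105)·b = +0.10
Eliminate b (×(-105) and ×(-205), subtract): -27725·a = 14.200 → a = ∂h/∂x = -0.0005122
Back-substitute: b = ∂h/∂y = -0.0003427.
Flow = −∇h = (+0.0005122 east, +0.0003427 north), which points northeast.

NE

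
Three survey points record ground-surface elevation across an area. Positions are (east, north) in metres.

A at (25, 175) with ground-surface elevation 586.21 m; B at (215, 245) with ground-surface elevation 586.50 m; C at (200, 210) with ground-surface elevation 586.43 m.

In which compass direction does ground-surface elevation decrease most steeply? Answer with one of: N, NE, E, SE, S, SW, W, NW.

SW

Three-point gradient (reference A): Δ to B = (190, 70, +0.29), Δ to C = (175, 35, +0.22).
∂z/∂x = +0.0009375, ∂z/∂y = +0.001598 (det = -5600).
Steepest decrease is along −∇f = (-0.0009375 E, -0.001598 N) → southwest.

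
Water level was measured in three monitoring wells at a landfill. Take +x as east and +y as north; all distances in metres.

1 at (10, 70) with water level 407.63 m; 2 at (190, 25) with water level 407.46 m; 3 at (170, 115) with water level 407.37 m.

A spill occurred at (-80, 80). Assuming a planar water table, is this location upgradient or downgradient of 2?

upgradient

With h = a·x + b·y + c and 1 as origin, the differences give:
  180·a + (-45)·b = -0.17
  160·a + 45·b = -0.26
Eliminate b (×45 and ×(-45), subtract): 15300·a = -19.350 → a = ∂h/∂x = -0.001265
Back-substitute: b = ∂h/∂y = -0.001281.
Head at (-80, 80) = 407.63 + (-0.001265)·(-90) + (-0.001281)·(10) = 407.73 m.
That is higher than the 407.46 m at 2, so the point is upgradient.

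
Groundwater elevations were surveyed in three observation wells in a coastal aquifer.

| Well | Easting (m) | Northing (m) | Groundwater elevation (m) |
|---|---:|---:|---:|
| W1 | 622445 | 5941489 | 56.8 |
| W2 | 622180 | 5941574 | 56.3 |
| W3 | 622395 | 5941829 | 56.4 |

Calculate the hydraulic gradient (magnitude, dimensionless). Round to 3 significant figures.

Taking W1 as reference: W2−W1 = (-265, 85, -0.5); W3−W1 = (-50, 340, -0.4).
Determinant of the coordinate differences = (-265)·340 − (-50)·85 = -85850.
∂h/∂x = [(-0.5)·340 − (-0.4)·85] / -85850 = +0.001584
∂h/∂y = [(-265)·(-0.4) − (-50)·(-0.5)] / -85850 = -0.0009435
|∇h| = √(0.001584² + -0.0009435²) = 0.001844

0.00184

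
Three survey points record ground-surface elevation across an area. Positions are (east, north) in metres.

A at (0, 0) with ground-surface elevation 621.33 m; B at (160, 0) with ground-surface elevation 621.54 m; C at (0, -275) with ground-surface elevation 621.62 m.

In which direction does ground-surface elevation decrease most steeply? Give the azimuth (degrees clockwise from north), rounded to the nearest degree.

309°

∂z/∂x = (621.54 − 621.33) / (160 − 0) = +0.001312
∂z/∂y = (621.62 − 621.33) / (-275 − 0) = -0.001055
Steepest decrease is along −∇f: components (-0.001312 E, +0.001055 N).
Azimuth = atan2(-0.001312, +0.001055) = 308.8° ≈ 309°.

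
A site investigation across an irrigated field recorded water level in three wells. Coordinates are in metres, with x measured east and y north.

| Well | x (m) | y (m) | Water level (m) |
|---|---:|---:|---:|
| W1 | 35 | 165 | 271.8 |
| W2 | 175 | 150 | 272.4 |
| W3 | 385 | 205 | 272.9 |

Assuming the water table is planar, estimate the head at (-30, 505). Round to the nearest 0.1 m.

269.8 m

Three-point gradient (reference W1): Δ to W2 = (140, -15, +0.6), Δ to W3 = (350, 40, +1.1).
∂h/∂x = +0.003733, ∂h/∂y = -0.005161 (det = 10850).
h(-30, 505) = 271.8 + (+0.003733)·(-65) + (-0.005161)·(340) = 271.8 -0.243 -1.755 = 269.803 m.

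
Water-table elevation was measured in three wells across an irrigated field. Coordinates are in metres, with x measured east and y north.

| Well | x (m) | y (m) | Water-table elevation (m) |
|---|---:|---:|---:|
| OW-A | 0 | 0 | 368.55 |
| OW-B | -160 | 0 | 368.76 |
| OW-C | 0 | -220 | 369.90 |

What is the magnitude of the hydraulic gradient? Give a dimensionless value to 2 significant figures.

∂h/∂x = (368.76 − 368.55) / (-160 − 0) = -0.001312
∂h/∂y = (369.90 − 368.55) / (-220 − 0) = -0.006136
|∇h| = √(-0.001312² + -0.006136²) = 0.006275

0.0063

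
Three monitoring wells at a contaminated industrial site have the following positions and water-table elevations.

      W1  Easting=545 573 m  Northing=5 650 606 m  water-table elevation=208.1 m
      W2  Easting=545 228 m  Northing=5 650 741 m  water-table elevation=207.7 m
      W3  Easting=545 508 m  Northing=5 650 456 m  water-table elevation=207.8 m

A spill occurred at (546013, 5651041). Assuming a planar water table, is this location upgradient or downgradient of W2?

With h = a·x + b·y + c and W1 as origin, the differences give:
  (-345)·a + 135·b = -0.4
  (-65)·a + (-150)·b = -0.3
Eliminate b (×(-150) and ×135, subtract): 60525·a = 100.50 → a = ∂h/∂x = +0.001660
Back-substitute: b = ∂h/∂y = +0.001280.
Head at (546013, 5651041) = 208.1 + (+0.001660)·(440) + (+0.001280)·(435) = 209.39 m.
That is higher than the 207.7 m at W2, so the point is upgradient.

upgradient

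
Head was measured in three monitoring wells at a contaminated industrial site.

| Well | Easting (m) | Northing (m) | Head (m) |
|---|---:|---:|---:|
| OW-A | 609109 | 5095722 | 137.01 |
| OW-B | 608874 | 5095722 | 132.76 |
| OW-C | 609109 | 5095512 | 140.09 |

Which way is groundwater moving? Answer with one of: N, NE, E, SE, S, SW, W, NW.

∂h/∂x = (132.76 − 137.01) / (608874 − 609109) = +0.01809
∂h/∂y = (140.09 − 137.01) / (5095512 − 5095722) = -0.01467
Flow = −∇h = (-0.01809 east, +0.01467 north), which points northwest.

NW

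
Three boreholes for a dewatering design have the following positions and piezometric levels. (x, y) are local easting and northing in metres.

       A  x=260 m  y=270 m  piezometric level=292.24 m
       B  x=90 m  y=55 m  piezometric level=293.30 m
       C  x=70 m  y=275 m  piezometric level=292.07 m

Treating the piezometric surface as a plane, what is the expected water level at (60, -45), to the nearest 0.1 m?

293.8 m

Three-point gradient (reference A): Δ to B = (-170, -215, +1.06), Δ to C = (-190, 5, -0.17).
∂h/∂x = +0.0007494, ∂h/∂y = -0.005523 (det = -41700).
h(60, -45) = 292.24 + (+0.0007494)·(-200) + (-0.005523)·(-315) = 292.24 -0.150 +1.740 = 293.830 m.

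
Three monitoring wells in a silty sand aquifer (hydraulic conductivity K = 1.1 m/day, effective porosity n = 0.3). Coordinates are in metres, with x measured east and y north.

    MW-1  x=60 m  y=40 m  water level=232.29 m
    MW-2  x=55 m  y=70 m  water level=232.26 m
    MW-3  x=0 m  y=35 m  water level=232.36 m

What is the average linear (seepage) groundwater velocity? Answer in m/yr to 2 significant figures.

2.1 m/yr

Differences from MW-1: to MW-2 (Δx, Δy, Δh) = (-5, 30, -0.03); to MW-3 = (-60, -5, +0.07).
Determinant of the coordinate differences = (-5)·(-5) − (-60)·30 = 1825.
∂h/∂x = [(-0.03)·(-5) − (+0.07)·30] / 1825 = -0.001068
∂h/∂y = [(-5)·(+0.07) − (-60)·(-0.03)] / 1825 = -0.001178
|∇h| = √(-0.001068² + -0.001178²) = 0.00159
Seepage velocity v = K·i/n = 1.1 × 0.00159 / 0.3 = 0.00583 m/day = 2.129 m/yr.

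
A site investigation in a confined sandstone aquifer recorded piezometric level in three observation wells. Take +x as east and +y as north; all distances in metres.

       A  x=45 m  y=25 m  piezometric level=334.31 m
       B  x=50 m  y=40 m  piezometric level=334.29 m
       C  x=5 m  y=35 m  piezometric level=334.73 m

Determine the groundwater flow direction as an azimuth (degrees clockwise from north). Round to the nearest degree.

Three-point gradient (reference A): Δ to B = (5, 15, -0.02), Δ to C = (-40, 10, +0.42).
∂h/∂x = -0.01000, ∂h/∂y = +0.002000 (det = 650).
Flow direction (−∇h) has components (+0.01000 E, -0.002000 N).
Azimuth = atan2(E, N) = atan2(+0.01000, -0.002000) = 101.3° ≈ 101°.

101°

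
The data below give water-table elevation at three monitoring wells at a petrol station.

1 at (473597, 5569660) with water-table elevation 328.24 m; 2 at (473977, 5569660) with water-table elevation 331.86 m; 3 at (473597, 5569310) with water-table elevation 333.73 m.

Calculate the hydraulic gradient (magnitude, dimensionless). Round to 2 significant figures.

0.018

∂h/∂x = (331.86 − 328.24) / (473977 − 473597) = +0.009526
∂h/∂y = (333.73 − 328.24) / (5569310 − 5569660) = -0.01569
|∇h| = √(0.009526² + -0.01569²) = 0.01836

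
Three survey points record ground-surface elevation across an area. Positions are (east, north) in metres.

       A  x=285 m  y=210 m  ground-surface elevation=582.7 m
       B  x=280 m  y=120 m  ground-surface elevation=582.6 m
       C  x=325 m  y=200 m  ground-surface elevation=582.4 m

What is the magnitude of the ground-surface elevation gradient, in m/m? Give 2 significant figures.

Taking A as reference: B−A = (-5, -90, -0.1); C−A = (40, -10, -0.3).
Solve a·Δx + b·Δy = Δz: det = (-5)·(-10) − 40·(-90) = 3650.
∂z/∂x = [(-0.1)·(-10) − (-0.3)·(-90)] / 3650 = -0.007123
∂z/∂y = [(-5)·(-0.3) − 40·(-0.1)] / 3650 = +0.001507
|∇f| = √(-0.007123² + 0.001507²) = 0.007281 m/m

0.0073 m/m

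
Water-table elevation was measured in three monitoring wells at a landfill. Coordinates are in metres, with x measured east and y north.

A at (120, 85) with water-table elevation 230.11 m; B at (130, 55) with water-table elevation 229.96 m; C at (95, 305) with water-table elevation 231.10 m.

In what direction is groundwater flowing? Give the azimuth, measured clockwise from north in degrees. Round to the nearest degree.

Taking A as reference: B−A = (10, -30, -0.15); C−A = (-25, 220, +0.99).
Solve a·Δx + b·Δy = Δh: det = 10·220 − (-25)·(-30) = 1450.
∂h/∂x = [(-0.15)·220 − (+0.99)·(-30)] / 1450 = -0.002276
∂h/∂y = [10·(+0.99) − (-25)·(-0.15)] / 1450 = +0.004241
Flow direction (−∇h) has components (+0.002276 E, -0.004241 N).
Azimuth = atan2(E, N) = atan2(+0.002276, -0.004241) = 151.8° ≈ 152°.

152°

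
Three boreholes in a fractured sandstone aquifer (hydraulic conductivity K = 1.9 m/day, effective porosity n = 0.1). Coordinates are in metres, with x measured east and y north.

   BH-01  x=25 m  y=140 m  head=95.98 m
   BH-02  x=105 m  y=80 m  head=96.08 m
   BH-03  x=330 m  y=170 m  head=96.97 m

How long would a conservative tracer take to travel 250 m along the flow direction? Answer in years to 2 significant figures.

Taking BH-01 as reference: BH-02−BH-01 = (80, -60, +0.10); BH-03−BH-01 = (305, 30, +0.99).
Solve a·Δx + b·Δy = Δh: det = 80·30 − 305·(-60) = 20700.
∂h/∂x = [(+0.10)·30 − (+0.99)·(-60)] / 20700 = +0.003014
∂h/∂y = [80·(+0.99) − 305·(+0.10)] / 20700 = +0.002353
|∇h| = √(0.003014² + 0.002353²) = 0.003824
Seepage velocity v = K·i/n = 1.9 × 0.003824 / 0.1 = 0.07266 m/day.
t = 250 / 0.07266 = 3441 days = 9.42 years.

9.4 years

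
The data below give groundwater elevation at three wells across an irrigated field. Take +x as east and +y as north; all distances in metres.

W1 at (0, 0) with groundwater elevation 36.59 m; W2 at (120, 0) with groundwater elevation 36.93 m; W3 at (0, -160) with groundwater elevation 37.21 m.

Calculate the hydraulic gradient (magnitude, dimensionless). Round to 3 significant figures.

∂h/∂x = (36.93 − 36.59) / (120 − 0) = +0.002833
∂h/∂y = (37.21 − 36.59) / (-160 − 0) = -0.003875
|∇h| = √(0.002833² + -0.003875²) = 0.0048

0.00480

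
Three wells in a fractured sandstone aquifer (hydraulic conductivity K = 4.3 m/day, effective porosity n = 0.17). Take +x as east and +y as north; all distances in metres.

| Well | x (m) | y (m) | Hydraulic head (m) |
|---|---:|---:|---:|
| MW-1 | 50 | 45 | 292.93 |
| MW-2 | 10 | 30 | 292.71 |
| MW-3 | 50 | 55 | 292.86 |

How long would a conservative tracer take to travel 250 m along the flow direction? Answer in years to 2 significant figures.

2.5 years

With h = a·x + b·y + c and MW-1 as origin, the differences give:
  (-40)·a + (-15)·b = -0.22
  0·a + 10·b = -0.07
Eliminate b (×10 and ×(-15), subtract): -400·a = -3.250 → a = ∂h/∂x = +0.008125
Back-substitute: b = ∂h/∂y = -0.007000.
|∇h| = √(0.008125² + -0.007000²) = 0.01072
Seepage velocity v = K·i/n = 4.3 × 0.01072 / 0.17 = 0.2712 m/day.
t = 250 / 0.2712 = 921.8 days = 2.52 years.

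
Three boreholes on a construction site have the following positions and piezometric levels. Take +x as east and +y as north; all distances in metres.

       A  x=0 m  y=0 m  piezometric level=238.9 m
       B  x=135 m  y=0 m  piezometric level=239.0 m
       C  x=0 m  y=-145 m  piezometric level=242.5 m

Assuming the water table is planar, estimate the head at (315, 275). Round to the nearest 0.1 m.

232.3 m

∂h/∂x = (239.0 − 238.9) / (135 − 0) = +0.0007407
∂h/∂y = (242.5 − 238.9) / (-145 − 0) = -0.02483
h(315, 275) = 238.9 + (+0.0007407)·(315) + (-0.02483)·(275) = 238.9 +0.233 -6.828 = 232.306 m.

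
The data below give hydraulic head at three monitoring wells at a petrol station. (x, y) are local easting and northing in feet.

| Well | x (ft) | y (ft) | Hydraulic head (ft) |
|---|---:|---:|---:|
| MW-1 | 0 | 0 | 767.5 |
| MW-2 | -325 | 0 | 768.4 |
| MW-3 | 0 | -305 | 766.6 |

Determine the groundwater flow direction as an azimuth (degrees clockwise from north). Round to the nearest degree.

∂h/∂x = (768.4 − 767.5) / (-325 − 0) = -0.002769
∂h/∂y = (766.6 − 767.5) / (-305 − 0) = +0.002951
Flow direction (−∇h) has components (+0.002769 E, -0.002951 N).
Azimuth = atan2(E, N) = atan2(+0.002769, -0.002951) = 136.8° ≈ 137°.

137°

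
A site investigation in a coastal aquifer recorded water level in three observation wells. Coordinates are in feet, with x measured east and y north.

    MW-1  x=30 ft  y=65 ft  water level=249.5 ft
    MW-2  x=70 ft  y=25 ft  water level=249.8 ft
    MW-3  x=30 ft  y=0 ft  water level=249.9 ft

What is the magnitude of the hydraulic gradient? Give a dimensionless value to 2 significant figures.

0.0063

With h = a·x + b·y + c and MW-1 as origin, the differences give:
  40·a + (-40)·b = +0.3
  0·a + (-65)·b = +0.4
Eliminate b (×(-65) and ×(-40), subtract): -2600·a = -3.50 → a = ∂h/∂x = +0.001346
Back-substitute: b = ∂h/∂y = -0.006154.
|∇h| = √(0.001346² + -0.006154²) = 0.006299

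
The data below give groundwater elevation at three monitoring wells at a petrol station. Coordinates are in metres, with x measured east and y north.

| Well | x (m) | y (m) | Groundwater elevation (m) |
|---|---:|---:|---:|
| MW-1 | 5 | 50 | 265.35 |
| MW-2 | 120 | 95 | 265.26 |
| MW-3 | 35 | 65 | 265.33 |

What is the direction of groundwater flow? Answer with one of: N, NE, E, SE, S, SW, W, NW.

With h = a·x + b·y + c and MW-1 as origin, the differences give:
  115·a + 45·b = -0.09
  30·a + 15·b = -0.02
Eliminate b (×15 and ×45, subtract): 375·a = -0.450 → a = ∂h/∂x = -0.001200
Back-substitute: b = ∂h/∂y = +0.001067.
Flow = −∇h = (+0.001200 east, -0.001067 north), which points southeast.

SE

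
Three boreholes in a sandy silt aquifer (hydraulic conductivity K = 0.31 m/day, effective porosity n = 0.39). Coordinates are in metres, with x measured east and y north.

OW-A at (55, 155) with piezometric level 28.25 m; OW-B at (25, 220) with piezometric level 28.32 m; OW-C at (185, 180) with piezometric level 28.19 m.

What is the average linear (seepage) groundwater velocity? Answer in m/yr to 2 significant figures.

With h = a·x + b·y + c and OW-A as origin, the differences give:
  (-30)·a + 65·b = +0.07
  130·a + 25·b = -0.06
Eliminate b (×25 and ×65, subtract): -9200·a = 5.650 → a = ∂h/∂x = -0.0006141
Back-substitute: b = ∂h/∂y = +0.0007935.
|∇h| = √(-0.0006141² + 0.0007935²) = 0.001003
Seepage velocity v = K·i/n = 0.31 × 0.001003 / 0.39 = 0.0007973 m/day = 0.2912 m/yr.

0.29 m/yr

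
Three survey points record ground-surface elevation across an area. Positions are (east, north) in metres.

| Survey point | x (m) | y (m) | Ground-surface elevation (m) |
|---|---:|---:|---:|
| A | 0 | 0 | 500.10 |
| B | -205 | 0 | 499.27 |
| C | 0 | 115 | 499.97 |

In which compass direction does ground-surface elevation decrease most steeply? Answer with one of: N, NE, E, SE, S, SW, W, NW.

∂z/∂x = (499.27 − 500.10) / (-205 − 0) = +0.004049
∂z/∂y = (499.97 − 500.10) / (115 − 0) = -0.001130
Steepest decrease is along −∇f = (-0.004049 E, +0.001130 N) → west.

W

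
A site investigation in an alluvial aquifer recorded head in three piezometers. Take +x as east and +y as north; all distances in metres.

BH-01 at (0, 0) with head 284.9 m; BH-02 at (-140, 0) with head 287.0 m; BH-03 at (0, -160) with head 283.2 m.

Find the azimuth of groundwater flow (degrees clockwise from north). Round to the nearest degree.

∂h/∂x = (287.0 − 284.9) / (-140 − 0) = -0.01500
∂h/∂y = (283.2 − 284.9) / (-160 − 0) = +0.01062
Flow direction (−∇h) has components (+0.01500 E, -0.01062 N).
Azimuth = atan2(E, N) = atan2(+0.01500, -0.01062) = 125.3° ≈ 125°.

125°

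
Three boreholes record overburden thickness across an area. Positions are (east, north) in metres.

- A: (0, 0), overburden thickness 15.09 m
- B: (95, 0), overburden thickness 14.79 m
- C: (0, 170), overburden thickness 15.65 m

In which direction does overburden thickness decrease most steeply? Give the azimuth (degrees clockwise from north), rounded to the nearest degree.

136°

∂d/∂x = (14.79 − 15.09) / (95 − 0) = -0.003158
∂d/∂y = (15.65 − 15.09) / (170 − 0) = +0.003294
Steepest decrease is along −∇f: components (+0.003158 E, -0.003294 N).
Azimuth = atan2(+0.003158, -0.003294) = 136.2° ≈ 136°.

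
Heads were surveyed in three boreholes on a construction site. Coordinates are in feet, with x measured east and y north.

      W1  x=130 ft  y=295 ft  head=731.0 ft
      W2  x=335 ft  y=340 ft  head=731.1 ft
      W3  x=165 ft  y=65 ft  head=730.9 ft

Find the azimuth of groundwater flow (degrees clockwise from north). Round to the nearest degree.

218°

Taking W1 as reference: W2−W1 = (205, 45, +0.1); W3−W1 = (35, -230, -0.1).
Solve a·Δx + b·Δy = Δh: det = 205·(-230) − 35·45 = -48725.
∂h/∂x = [(+0.1)·(-230) − (-0.1)·45] / -48725 = +0.0003797
∂h/∂y = [205·(-0.1) − 35·(+0.1)] / -48725 = +0.0004926
Flow direction (−∇h) has components (-0.0003797 E, -0.0004926 N).
Azimuth = atan2(E, N) = atan2(-0.0003797, -0.0004926) = 217.6° ≈ 218°.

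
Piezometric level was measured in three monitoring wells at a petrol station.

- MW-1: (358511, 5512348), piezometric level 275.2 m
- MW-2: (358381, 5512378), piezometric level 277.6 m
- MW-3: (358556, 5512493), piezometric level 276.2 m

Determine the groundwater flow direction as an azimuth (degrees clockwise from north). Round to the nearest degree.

127°

Taking MW-1 as reference: MW-2−MW-1 = (-130, 30, +2.4); MW-3−MW-1 = (45, 145, +1.0).
Determinant of the coordinate differences = (-130)·145 − 45·30 = -20200.
∂h/∂x = [(+2.4)·145 − (+1.0)·30] / -20200 = -0.01574
∂h/∂y = [(-130)·(+1.0) − 45·(+2.4)] / -20200 = +0.01178
Flow direction (−∇h) has components (+0.01574 E, -0.01178 N).
Azimuth = atan2(E, N) = atan2(+0.01574, -0.01178) = 126.8° ≈ 127°.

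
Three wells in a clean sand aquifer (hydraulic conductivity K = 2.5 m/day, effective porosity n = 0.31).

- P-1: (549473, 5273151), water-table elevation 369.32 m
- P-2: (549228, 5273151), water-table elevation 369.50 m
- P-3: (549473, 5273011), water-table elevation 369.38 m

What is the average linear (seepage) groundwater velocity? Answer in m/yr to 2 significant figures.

2.5 m/yr

∂h/∂x = (369.50 − 369.32) / (549228 − 549473) = -0.0007347
∂h/∂y = (369.38 − 369.32) / (5273011 − 5273151) = -0.0004286
|∇h| = √(-0.0007347² + -0.0004286²) = 0.0008506
Seepage velocity v = K·i/n = 2.5 × 0.0008506 / 0.31 = 0.00686 m/day = 2.506 m/yr.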